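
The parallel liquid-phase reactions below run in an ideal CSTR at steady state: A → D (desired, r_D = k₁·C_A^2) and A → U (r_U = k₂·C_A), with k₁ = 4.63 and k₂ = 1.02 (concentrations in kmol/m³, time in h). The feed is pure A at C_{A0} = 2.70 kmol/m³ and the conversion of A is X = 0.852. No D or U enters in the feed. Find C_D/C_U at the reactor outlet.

Exit C_A = C_{A0}(1−X) = 2.70×0.148 = 0.3996 kmol/m³.
In a CSTR the entire volume is at exit conditions, so r_D = 4.63×0.3996^2 = 0.7393 and r_U = 1.02×0.3996 = 0.4076.
Overall selectivity = C_D/C_U = r_Dτ/(r_Uτ) = r_D/r_U = 1.81.

1.81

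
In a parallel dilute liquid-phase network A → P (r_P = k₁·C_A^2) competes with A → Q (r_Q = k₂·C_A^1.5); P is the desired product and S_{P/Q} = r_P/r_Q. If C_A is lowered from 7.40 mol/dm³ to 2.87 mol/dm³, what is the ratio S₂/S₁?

S_{P/Q} = (k₁/k₂)·C_A^0.5, so S₂/S₁ = (C_{A,2}/C_{A,1})^0.5.
= (2.87/7.40)^0.5 = (0.3878)^0.5 = 0.623.

0.623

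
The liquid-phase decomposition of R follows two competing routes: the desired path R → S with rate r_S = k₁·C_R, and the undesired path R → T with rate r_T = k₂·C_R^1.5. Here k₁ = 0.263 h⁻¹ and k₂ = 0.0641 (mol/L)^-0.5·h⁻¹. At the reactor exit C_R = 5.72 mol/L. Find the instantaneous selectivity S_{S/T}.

1.72

S_{S/T} = r_S/r_T = (k₁·C_R)/(k₂·C_R^1.5) = (k₁/k₂)·C_R^-0.5.
= (0.263×5.720) / (0.0641×5.720^1.5) = 1.504/0.8769 = 1.72.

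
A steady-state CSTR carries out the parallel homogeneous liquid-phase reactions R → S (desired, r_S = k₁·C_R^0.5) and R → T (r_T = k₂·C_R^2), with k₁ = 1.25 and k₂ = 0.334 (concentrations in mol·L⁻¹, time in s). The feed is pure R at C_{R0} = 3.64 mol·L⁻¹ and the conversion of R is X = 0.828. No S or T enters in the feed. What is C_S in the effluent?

2.66 mol·L⁻¹

Exit C_R = C_{R0}(1−X) = 3.64×0.172 = 0.6261 mol·L⁻¹.
A CSTR operates uniformly at the exit composition, giving r_S = 0.9891 and r_T = 0.1309 (each k·C_R^n at C_R = 0.6261).
Fraction of consumed R going to S: r_S/(r_S+r_T) = 0.8831.
C_S = 0.8831·C_{R0}·X = 0.8831×3.64×0.828 = 2.66 mol·L⁻¹.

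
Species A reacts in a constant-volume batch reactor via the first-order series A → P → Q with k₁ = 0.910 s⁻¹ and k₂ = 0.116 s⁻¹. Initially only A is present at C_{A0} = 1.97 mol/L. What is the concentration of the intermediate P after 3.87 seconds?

The intermediate concentration in a first-order A→B→C sequence is C_P = k₁C_{A0}(e^(−k₁t) − e^(−k₂t))/(k₂−k₁).
e^(−k₁t) = e^(−0.910×3.87) = e^(−3.522) = 0.02955; e^(−k₂t) = e^(−0.4489) = 0.6383.
C_P = 0.910×1.97/(0.116−0.910) × (0.02955−0.6383) = (-2.258)×(-0.6088) = 1.374 mol/L.

1.37 mol/L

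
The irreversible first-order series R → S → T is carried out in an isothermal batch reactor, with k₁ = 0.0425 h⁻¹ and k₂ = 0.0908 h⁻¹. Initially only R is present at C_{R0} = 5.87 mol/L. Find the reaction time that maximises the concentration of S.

The intermediate peaks when r₁ = r₂, i.e. k₁e^(−k₁t) = k₂e^(−k₂t), giving t_opt = ln(k₂/k₁)/(k₂−k₁).
= ln(0.0908/0.0425)/(0.0908−0.0425) = ln(2.136)/0.04830 = 0.7592/0.04830 = 15.7 h.

15.7 h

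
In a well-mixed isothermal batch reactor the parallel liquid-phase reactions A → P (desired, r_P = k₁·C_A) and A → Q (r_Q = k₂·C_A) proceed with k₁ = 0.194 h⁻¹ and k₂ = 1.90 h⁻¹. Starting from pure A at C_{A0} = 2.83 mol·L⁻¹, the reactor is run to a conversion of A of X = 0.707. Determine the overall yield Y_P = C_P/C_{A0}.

C_A = C_{A0}(1−X) = 0.8292 mol·L⁻¹.
Both paths are first order in A, so the instantaneous fraction to P is constant: dC_P/d(−C_A) = k₁/(k₁+k₂) = 0.09265.
C_P = 0.09265·(C_{A0}−C_A) = 0.09265×2.001 = 0.185 mol·L⁻¹.
Y_P = C_P/C_{A0} = 0.1854/2.83 = 0.0655.

0.0655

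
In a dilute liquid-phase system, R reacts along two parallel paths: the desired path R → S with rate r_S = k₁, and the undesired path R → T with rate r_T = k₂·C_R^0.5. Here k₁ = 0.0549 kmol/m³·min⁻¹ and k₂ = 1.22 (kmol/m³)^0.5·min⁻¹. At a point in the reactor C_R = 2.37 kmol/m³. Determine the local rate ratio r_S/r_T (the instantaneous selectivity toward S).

S_{S/T} = r_S/r_T = (k₁)/(k₂·C_R^0.5) = (k₁/k₂)·C_R^-0.5.
= (0.0549) / (1.22×2.370^0.5) = 0.05490/1.878 = 0.0292.
The undesired path is higher order in R, so low C_R (CSTR or dilute feed) favours S.

0.0292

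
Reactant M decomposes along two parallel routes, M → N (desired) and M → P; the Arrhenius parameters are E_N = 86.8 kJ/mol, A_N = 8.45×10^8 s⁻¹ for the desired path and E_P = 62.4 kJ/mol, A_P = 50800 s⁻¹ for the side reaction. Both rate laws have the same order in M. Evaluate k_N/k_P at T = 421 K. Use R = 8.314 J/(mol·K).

15.6

Since both paths have the same order in M, the concentration cancels and S_{N/P} = k_N/k_P = (A_N/A_P)·exp[(E_P−E_N)/(RT)].
(E_P−E_N)/(RT) = (62.4−86.8)×10³/(8.314×421) = -24400/3500 = -6.971.
k_N/k_P = (8.45×10^8/50800)·exp(-6.971) = 16634 × 9.387×10^-4 = 15.6.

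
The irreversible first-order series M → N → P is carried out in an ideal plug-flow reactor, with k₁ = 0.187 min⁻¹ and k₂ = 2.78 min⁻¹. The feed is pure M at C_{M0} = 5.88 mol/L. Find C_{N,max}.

0.326 mol/L

Evaluating C_N at τ_opt = ln(k₂/k₁)/(k₂−k₁) gives C_{N,max}/C_{M0} = (k₁/k₂)^[k₂/(k₂−k₁)].
= (0.187/2.78)^(2.78/(2.78−0.187)) = (0.06727)^(1.072) = 0.05537.
C_{N,max} = 0.05537×5.88 = 0.326 mol/L.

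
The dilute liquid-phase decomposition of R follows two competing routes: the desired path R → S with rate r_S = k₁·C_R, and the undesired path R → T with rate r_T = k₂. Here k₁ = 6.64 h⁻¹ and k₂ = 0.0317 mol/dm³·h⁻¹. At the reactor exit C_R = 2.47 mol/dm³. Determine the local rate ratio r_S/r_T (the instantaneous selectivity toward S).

517

S_{S/T} = r_S/r_T = (k₁·C_R)/(k₂) = (k₁/k₂)·C_R.
= (6.64×2.470) / (0.0317) = 16.40/0.03170 = 517.
Since the desired path is higher order in R, keeping C_R high (PFR or concentrated feed) favours S.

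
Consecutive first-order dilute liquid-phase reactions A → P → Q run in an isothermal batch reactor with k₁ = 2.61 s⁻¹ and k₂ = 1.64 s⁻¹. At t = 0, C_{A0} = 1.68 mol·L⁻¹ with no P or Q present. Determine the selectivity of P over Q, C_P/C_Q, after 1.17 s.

For first-order series with pure A initially, C_P(t) = k₁C_{A0}/(k₂−k₁)·(e^(−k₁t) − e^(−k₂t)).
e^(−k₁t) = e^(−2.61×1.17) = e^(−3.054) = 0.04718; e^(−k₂t) = e^(−1.919) = 0.1468.
C_P = 2.61×1.68/(1.64−2.61) × (0.04718−0.1468) = (-4.520)×(-0.09960) = 0.4502 mol·L⁻¹.
C_A = C_{A0}e^(−k₁t) = 0.07927 mol·L⁻¹, so C_Q = C_{A0}−C_A−C_P = 1.151 mol·L⁻¹; C_P/C_Q = 0.391.

0.391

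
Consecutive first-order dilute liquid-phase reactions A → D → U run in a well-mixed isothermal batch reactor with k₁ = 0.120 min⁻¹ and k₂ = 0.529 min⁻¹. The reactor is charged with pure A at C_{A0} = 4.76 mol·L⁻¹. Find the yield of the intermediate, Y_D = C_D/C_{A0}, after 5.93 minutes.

0.131

Solving the coupled first-order balances gives C_D(t) = [k₁/(k₂−k₁)]·C_{A0}·(e^(−k₁t) − e^(−k₂t)).
e^(−k₁t) = e^(−0.120×5.93) = e^(−0.7116) = 0.4909; e^(−k₂t) = e^(−3.137) = 0.04341.
C_D = 0.120×4.76/(0.529−0.120) × (0.4909−0.04341) = 1.397×0.4474 = 0.6249 mol·L⁻¹.
Y_D = C_D/C_{A0} = 0.6249/4.76 = 0.131.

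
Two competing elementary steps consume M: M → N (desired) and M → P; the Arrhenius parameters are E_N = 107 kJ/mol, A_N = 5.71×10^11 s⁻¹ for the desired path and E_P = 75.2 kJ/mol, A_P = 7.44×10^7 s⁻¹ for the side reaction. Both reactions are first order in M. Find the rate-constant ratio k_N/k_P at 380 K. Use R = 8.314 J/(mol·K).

0.326

k_N/k_P = (A_N/A_P)·exp[−(E_N−E_P)/(RT)] = (A_N/A_P)·exp[(E_P−E_N)/(RT)].
(E_P−E_N)/(RT) = (75.2−107)×10³/(8.314×380) = -31800/3159 = -10.07.
k_N/k_P = (5.71×10^11/7.44×10^7)·exp(-10.07) = 7675 × 4.252×10^-5 = 0.326.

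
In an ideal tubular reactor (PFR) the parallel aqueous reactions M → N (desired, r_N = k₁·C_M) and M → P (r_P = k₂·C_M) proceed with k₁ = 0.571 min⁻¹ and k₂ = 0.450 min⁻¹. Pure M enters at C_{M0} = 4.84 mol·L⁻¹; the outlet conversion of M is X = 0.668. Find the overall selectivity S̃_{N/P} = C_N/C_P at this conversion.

1.27

C_M = C_{M0}(1−X) = 1.607 mol·L⁻¹.
Both paths are first order in M, so the instantaneous fraction to N is constant: dC_N/d(−C_M) = k₁/(k₁+k₂) = 0.5593.
C_N = 0.5593·(C_{M0}−C_M) = 0.5593×3.233 = 1.81 mol·L⁻¹.
C_P = (C_{M0}−C_M)−C_N = 1.425 mol·L⁻¹; S̃_{N/P} = 1.808/1.425 = 1.27.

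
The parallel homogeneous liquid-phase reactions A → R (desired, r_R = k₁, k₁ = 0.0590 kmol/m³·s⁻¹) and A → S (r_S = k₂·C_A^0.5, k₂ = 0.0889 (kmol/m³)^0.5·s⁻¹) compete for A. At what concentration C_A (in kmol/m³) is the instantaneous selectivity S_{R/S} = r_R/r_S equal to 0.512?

S_{R/S} = (k₁/k₂)·C_A^-0.5 ⇒ C_A = (S·k₂/k₁)^(-2).
= (0.512×0.0889/0.0590)^(-2) = (0.7715)^(-2) = 1.68 kmol/m³.

1.68 kmol/m³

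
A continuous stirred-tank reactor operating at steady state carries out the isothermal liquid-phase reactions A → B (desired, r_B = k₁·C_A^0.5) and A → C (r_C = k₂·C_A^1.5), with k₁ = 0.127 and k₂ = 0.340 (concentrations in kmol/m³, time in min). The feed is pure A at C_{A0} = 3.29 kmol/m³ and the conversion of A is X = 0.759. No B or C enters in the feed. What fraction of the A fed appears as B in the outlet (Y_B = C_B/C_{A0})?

Exit C_A = C_{A0}(1−X) = 3.29×0.241 = 0.7929 kmol/m³.
Rates in a CSTR are evaluated at the outlet concentration: r_B = 0.127×0.7929^0.5 = 0.1131, r_C = 0.340×0.7929^1.5 = 0.2400.
Fraction of consumed A going to B: r_B/(r_B+r_C) = 0.3202.
C_B = 0.3202·C_{A0}·X = 0.3202×3.29×0.759 = 0.800 kmol/m³; Y_B = C_B/C_{A0} = 0.243.

0.243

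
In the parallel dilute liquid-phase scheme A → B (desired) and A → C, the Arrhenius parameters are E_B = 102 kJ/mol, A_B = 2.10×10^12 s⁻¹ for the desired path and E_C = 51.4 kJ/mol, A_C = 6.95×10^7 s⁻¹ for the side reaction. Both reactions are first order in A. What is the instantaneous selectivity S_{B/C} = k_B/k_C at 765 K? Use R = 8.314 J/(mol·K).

With equal orders, S_{B/C} = k_B/k_C = (A_B/A_C)·exp[(E_C−E_B)/(RT)].
(E_C−E_B)/(RT) = (51.4−102)×10³/(8.314×765) = -50600/6360 = -7.956.
k_B/k_C = (2.10×10^12/6.95×10^7)·exp(-7.956) = 30216 × 3.507×10^-4 = 10.6.

10.6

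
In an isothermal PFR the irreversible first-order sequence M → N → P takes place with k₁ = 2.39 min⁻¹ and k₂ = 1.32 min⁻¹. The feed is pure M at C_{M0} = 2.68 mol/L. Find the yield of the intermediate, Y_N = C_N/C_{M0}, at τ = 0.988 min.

The intermediate concentration in a first-order A→B→C sequence is C_N = k₁C_{M0}(e^(−k₁τ) − e^(−k₂τ))/(k₂−k₁).
e^(−k₁τ) = e^(−2.39×0.988) = e^(−2.361) = 0.09430; e^(−k₂τ) = e^(−1.304) = 0.2714.
C_N = 2.39×2.68/(1.32−2.39) × (0.09430−0.2714) = (-5.986)×(-0.1771) = 1.060 mol/L.
Y_N = C_N/C_{M0} = 1.060/2.68 = 0.396.

0.396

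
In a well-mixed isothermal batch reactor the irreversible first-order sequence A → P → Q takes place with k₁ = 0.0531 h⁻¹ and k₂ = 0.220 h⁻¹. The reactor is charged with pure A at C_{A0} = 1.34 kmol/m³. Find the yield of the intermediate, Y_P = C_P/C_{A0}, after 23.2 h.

0.0909

The intermediate concentration in a first-order A→B→C sequence is C_P = k₁C_{A0}(e^(−k₁t) − e^(−k₂t))/(k₂−k₁).
e^(−k₁t) = e^(−0.0531×23.2) = e^(−1.232) = 0.2917; e^(−k₂t) = e^(−5.104) = 0.006072.
C_P = 0.0531×1.34/(0.220−0.0531) × (0.2917−0.006072) = 0.4263×0.2857 = 0.1218 kmol/m³.
Y_P = C_P/C_{A0} = 0.1218/1.34 = 0.0909.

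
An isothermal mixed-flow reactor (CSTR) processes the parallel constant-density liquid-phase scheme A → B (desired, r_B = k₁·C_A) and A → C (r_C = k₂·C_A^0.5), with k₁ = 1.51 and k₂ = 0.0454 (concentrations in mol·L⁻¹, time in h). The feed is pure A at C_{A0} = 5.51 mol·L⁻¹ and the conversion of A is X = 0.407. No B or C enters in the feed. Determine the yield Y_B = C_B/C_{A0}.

0.400

Exit C_A = C_{A0}(1−X) = 5.51×0.593 = 3.267 mol·L⁻¹.
A CSTR operates uniformly at the exit composition, giving r_B = 4.934 and r_C = 0.08207 (each k·C_A^n at C_A = 3.267).
Fraction of consumed A going to B: r_B/(r_B+r_C) = 0.9836.
C_B = 0.9836·C_{A0}·X = 0.9836×5.51×0.407 = 2.21 mol·L⁻¹; Y_B = C_B/C_{A0} = 0.400.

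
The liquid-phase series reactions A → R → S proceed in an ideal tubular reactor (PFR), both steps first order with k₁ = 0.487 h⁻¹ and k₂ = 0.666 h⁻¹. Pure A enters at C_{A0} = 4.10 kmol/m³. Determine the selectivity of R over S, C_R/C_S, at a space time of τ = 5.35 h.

0.154

For first-order series with pure A initially, C_R(τ) = k₁C_{A0}/(k₂−k₁)·(e^(−k₁τ) − e^(−k₂τ)).
e^(−k₁τ) = e^(−0.487×5.35) = e^(−2.605) = 0.07387; e^(−k₂τ) = e^(−3.563) = 0.02835.
C_R = 0.487×4.10/(0.666−0.487) × (0.07387−0.02835) = 11.15×0.04552 = 0.5078 kmol/m³.
C_A = C_{A0}e^(−k₁τ) = 0.3029 kmol/m³, so C_S = C_{A0}−C_A−C_R = 3.289 kmol/m³; C_R/C_S = 0.154.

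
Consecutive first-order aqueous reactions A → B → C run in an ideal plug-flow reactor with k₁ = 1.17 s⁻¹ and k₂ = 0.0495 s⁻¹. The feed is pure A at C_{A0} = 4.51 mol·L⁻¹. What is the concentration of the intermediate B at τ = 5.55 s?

3.57 mol·L⁻¹

For first-order series with pure A initially, C_B(τ) = k₁C_{A0}/(k₂−k₁)·(e^(−k₁τ) − e^(−k₂τ)).
e^(−k₁τ) = e^(−1.17×5.55) = e^(−6.493) = 0.001513; e^(−k₂τ) = e^(−0.2747) = 0.7598.
C_B = 1.17×4.51/(0.0495−1.17) × (0.001513−0.7598) = (-4.709)×(-0.7583) = 3.571 mol·L⁻¹.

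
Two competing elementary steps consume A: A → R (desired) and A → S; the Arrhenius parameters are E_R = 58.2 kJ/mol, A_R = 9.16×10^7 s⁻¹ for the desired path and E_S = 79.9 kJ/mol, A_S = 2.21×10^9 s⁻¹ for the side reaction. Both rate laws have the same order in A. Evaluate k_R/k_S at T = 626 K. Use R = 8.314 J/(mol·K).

2.68

k_R/k_S = (A_R/A_S)·exp[−(E_R−E_S)/(RT)] = (A_R/A_S)·exp[(E_S−E_R)/(RT)].
(E_S−E_R)/(RT) = (79.9−58.2)×10³/(8.314×626) = 21700/5205 = 4.169.
k_R/k_S = (9.16×10^7/2.21×10^9)·exp(4.169) = 0.04145 × 64.68 = 2.68.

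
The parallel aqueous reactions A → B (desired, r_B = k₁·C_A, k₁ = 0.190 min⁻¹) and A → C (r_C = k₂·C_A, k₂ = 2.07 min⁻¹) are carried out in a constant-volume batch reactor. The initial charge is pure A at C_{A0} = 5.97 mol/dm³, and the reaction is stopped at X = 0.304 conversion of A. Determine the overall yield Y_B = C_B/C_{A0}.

C_A = C_{A0}(1−X) = 4.155 mol/dm³.
Both paths are first order in A, so the instantaneous fraction to B is constant: dC_B/d(−C_A) = k₁/(k₁+k₂) = 0.08407.
C_B = 0.08407·(C_{A0}−C_A) = 0.08407×1.815 = 0.153 mol/dm³.
Y_B = C_B/C_{A0} = 0.1526/5.97 = 0.0256.

0.0256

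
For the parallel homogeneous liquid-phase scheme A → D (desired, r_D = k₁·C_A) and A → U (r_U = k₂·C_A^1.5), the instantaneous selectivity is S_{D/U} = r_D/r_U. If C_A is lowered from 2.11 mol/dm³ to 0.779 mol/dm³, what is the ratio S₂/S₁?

1.65

S_{D/U} = (k₁/k₂)·C_A^-0.5, so S₂/S₁ = (C_{A,2}/C_{A,1})^-0.5.
= (0.779/2.11)^(-0.5) = (0.3692)^(-0.5) = 1.65.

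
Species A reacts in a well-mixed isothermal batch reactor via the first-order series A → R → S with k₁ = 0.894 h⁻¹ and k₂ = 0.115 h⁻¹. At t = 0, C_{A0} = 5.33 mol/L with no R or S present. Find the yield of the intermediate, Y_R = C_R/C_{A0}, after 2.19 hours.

The intermediate concentration in a first-order A→B→C sequence is C_R = k₁C_{A0}(e^(−k₁t) − e^(−k₂t))/(k₂−k₁).
e^(−k₁t) = e^(−0.894×2.19) = e^(−1.958) = 0.1412; e^(−k₂t) = e^(−0.2519) = 0.7774.
C_R = 0.894×5.33/(0.115−0.894) × (0.1412−0.7774) = (-6.117)×(-0.6362) = 3.892 mol/L.
Y_R = C_R/C_{A0} = 3.892/5.33 = 0.730.

0.730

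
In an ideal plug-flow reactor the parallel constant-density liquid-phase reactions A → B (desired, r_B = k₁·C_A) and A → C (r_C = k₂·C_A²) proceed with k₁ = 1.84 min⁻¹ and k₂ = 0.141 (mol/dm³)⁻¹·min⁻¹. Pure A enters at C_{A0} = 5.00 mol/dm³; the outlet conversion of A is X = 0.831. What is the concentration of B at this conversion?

C_A = C_{A0}(1−X) = 0.8450 mol/dm³.
Along a PFR/batch, dC_B/dC_A = −r_B/(r_B+r_C) = −k₁/(k₁+k₂·C_A).
Integrating from C_{A0} to C_A: C_B = (1.84/0.141)·ln[(1.84+0.141·5.00)/(1.84+0.141·0.845)] = 13.05·ln(2.545/1.959) = 3.414 mol/dm³.

3.41 mol/dm³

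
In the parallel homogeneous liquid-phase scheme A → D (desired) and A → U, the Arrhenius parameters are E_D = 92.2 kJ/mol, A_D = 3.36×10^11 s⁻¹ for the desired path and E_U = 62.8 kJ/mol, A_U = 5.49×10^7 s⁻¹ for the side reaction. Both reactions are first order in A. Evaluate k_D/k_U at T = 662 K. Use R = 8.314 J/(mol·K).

29.3

k_D/k_U = (A_D/A_U)·exp[−(E_D−E_U)/(RT)] = (A_D/A_U)·exp[(E_U−E_D)/(RT)].
(E_U−E_D)/(RT) = (62.8−92.2)×10³/(8.314×662) = -29400/5504 = -5.342.
k_D/k_U = (3.36×10^11/5.49×10^7)·exp(-5.342) = 6120 × 0.004788 = 29.3.
Since E_D > E_U, raising the temperature improves selectivity toward D.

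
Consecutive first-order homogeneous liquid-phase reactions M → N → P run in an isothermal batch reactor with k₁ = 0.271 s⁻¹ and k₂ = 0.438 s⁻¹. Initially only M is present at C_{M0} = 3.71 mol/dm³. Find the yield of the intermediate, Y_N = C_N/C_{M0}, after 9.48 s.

For first-order series with pure M initially, C_N(t) = k₁C_{M0}/(k₂−k₁)·(e^(−k₁t) − e^(−k₂t)).
e^(−k₁t) = e^(−0.271×9.48) = e^(−2.569) = 0.07661; e^(−k₂t) = e^(−4.152) = 0.01573.
C_N = 0.271×3.71/(0.438−0.271) × (0.07661−0.01573) = 6.020×0.06088 = 0.3665 mol/dm³.
Y_N = C_N/C_{M0} = 0.3665/3.71 = 0.0988.

0.0988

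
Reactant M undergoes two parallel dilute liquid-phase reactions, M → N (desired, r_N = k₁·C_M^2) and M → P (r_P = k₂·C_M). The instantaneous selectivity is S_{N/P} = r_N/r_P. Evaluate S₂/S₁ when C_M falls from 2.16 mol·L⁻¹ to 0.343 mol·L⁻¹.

S_{N/P} = (k₁/k₂)·C_M, so S₂/S₁ = (C_{M,2}/C_{M,1}).
= 0.343/2.16 = 0.159.
Selectivity toward N falls as C_M falls — high-concentration operation is favoured.

0.159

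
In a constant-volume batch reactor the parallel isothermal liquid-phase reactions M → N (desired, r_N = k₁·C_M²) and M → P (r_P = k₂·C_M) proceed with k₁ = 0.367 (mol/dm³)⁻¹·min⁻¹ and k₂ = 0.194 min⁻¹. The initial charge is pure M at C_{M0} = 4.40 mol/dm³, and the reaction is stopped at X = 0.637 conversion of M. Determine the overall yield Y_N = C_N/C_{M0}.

C_M = C_{M0}(1−X) = 1.597 mol/dm³.
Along a PFR/batch, dC_P/dC_M = −r_P/(r_N+r_P) = −k₂/(k₂+k₁·C_M).
Integrating from C_{M0} to C_M: C_P = (0.194/0.367)·ln[(0.194+0.367·4.40)/(0.194+0.367·1.60)] = 0.5286·ln(1.809/0.7802) = 0.4445 mol/dm³.
Then C_N = (C_{M0}−C_M) − C_P = 2.803 − 0.4445 = 2.358 mol/dm³.
Y_N = C_N/C_{M0} = 2.358/4.40 = 0.536.

0.536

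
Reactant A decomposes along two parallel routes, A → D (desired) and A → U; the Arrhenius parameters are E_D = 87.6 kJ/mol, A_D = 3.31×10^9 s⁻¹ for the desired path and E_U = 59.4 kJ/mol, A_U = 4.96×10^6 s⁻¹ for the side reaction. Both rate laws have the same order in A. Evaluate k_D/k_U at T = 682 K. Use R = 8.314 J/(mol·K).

4.62

With equal orders, S_{D/U} = k_D/k_U = (A_D/A_U)·exp[(E_U−E_D)/(RT)].
(E_U−E_D)/(RT) = (59.4−87.6)×10³/(8.314×682) = -28200/5670 = -4.973.
k_D/k_U = (3.31×10^9/4.96×10^6)·exp(-4.973) = 667.3 × 0.006919 = 4.62.
Since E_D > E_U, raising the temperature improves selectivity toward D.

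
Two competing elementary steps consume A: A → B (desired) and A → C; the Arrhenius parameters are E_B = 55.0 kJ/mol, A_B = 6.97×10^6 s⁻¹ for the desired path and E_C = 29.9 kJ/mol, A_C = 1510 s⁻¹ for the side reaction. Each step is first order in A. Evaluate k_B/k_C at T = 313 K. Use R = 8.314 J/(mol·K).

0.299

With equal orders, S_{B/C} = k_B/k_C = (A_B/A_C)·exp[(E_C−E_B)/(RT)].
(E_C−E_B)/(RT) = (29.9−55.0)×10³/(8.314×313) = -25100/2602 = -9.645.
k_B/k_C = (6.97×10^6/1510)·exp(-9.645) = 4616 × 6.472×10^-5 = 0.299.
Since E_B > E_C, raising the temperature improves selectivity toward B.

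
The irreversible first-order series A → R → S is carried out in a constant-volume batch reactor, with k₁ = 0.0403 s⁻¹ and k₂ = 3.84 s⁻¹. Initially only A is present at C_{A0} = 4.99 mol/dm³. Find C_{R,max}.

0.0499 mol/dm³

Evaluating C_R at t_opt = ln(k₂/k₁)/(k₂−k₁) gives C_{R,max}/C_{A0} = (k₁/k₂)^[k₂/(k₂−k₁)].
= (0.0403/3.84)^(3.84/(3.84−0.0403)) = (0.01049)^(1.011) = 0.010000.
C_{R,max} = 0.010000×4.99 = 0.0499 mol/dm³.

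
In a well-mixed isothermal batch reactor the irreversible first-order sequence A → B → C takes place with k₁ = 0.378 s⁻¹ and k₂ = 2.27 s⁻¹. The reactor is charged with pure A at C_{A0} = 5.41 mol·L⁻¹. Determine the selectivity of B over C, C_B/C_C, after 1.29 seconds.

0.409

For first-order series with pure A initially, C_B(t) = k₁C_{A0}/(k₂−k₁)·(e^(−k₁t) − e^(−k₂t)).
e^(−k₁t) = e^(−0.378×1.29) = e^(−0.4876) = 0.6141; e^(−k₂t) = e^(−2.928) = 0.05349.
C_B = 0.378×5.41/(2.27−0.378) × (0.6141−0.05349) = 1.081×0.5606 = 0.6059 mol·L⁻¹.
C_A = C_{A0}e^(−k₁t) = 3.322 mol·L⁻¹, so C_C = C_{A0}−C_A−C_B = 1.482 mol·L⁻¹; C_B/C_C = 0.409.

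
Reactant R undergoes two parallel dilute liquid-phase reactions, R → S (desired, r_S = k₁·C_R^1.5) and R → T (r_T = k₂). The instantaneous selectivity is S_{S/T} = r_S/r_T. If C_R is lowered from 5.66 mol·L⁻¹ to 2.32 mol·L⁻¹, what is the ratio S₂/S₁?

S_{S/T} = (k₁/k₂)·C_R^1.5, so S₂/S₁ = (C_{R,2}/C_{R,1})^1.5.
= (2.32/5.66)^1.5 = (0.4099)^1.5 = 0.262.

0.262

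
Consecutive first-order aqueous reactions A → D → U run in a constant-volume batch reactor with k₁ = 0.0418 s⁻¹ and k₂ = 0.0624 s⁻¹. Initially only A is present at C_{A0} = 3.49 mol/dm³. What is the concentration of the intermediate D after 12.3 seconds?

0.948 mol/dm³

For first-order series with pure A initially, C_D(t) = k₁C_{A0}/(k₂−k₁)·(e^(−k₁t) − e^(−k₂t)).
e^(−k₁t) = e^(−0.0418×12.3) = e^(−0.5141) = 0.5980; e^(−k₂t) = e^(−0.7675) = 0.4642.
C_D = 0.0418×3.49/(0.0624−0.0418) × (0.5980−0.4642) = 7.082×0.1339 = 0.9479 mol/dm³.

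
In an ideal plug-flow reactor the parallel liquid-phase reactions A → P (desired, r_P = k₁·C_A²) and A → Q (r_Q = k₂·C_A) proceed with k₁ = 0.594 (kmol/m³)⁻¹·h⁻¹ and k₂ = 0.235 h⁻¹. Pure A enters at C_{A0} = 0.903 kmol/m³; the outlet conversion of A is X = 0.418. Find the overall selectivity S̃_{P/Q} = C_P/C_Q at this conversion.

C_A = C_{A0}(1−X) = 0.5255 kmol/m³.
Along a PFR/batch, dC_Q/dC_A = −r_Q/(r_P+r_Q) = −k₂/(k₂+k₁·C_A).
Integrating from C_{A0} to C_A: C_Q = (0.235/0.594)·ln[(0.235+0.594·0.903)/(0.235+0.594·0.526)] = 0.3956·ln(0.7714/0.5472) = 0.1359 kmol/m³.
Then C_P = (C_{A0}−C_A) − C_Q = 0.3775 − 0.1359 = 0.2416 kmol/m³.
S̃_{P/Q} = C_P/C_Q = 0.2416/0.1359 = 1.78.

1.78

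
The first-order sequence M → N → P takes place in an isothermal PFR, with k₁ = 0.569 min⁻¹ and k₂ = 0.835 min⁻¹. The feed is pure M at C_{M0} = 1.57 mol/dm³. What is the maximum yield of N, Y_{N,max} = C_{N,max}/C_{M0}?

Evaluating C_N at τ_opt = ln(k₂/k₁)/(k₂−k₁) gives C_{N,max}/C_{M0} = (k₁/k₂)^[k₂/(k₂−k₁)].
= (0.569/0.835)^(0.835/(0.835−0.569)) = (0.6814)^(3.139) = 0.3000.

0.300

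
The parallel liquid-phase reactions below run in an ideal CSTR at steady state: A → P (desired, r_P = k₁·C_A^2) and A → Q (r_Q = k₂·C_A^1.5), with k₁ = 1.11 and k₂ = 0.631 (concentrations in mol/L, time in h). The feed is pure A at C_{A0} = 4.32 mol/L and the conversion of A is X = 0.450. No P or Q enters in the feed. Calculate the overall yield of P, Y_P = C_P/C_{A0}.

Exit C_A = C_{A0}(1−X) = 4.32×0.550 = 2.376 mol/L.
Rates in a CSTR are evaluated at the outlet concentration: r_P = 1.11×2.376^2 = 6.266, r_Q = 0.631×2.376^1.5 = 2.311.
Fraction of consumed A going to P: r_P/(r_P+r_Q) = 0.7306.
C_P = 0.7306·C_{A0}·X = 0.7306×4.32×0.450 = 1.42 mol/L; Y_P = C_P/C_{A0} = 0.329.

0.329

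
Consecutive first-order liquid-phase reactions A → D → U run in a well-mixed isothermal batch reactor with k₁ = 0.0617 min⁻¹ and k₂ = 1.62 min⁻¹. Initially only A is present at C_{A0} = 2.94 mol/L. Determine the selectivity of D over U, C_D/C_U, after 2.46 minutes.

0.309

The intermediate concentration in a first-order A→B→C sequence is C_D = k₁C_{A0}(e^(−k₁t) − e^(−k₂t))/(k₂−k₁).
e^(−k₁t) = e^(−0.0617×2.46) = e^(−0.1518) = 0.8592; e^(−k₂t) = e^(−3.985) = 0.01859.
C_D = 0.0617×2.94/(1.62−0.0617) × (0.8592−0.01859) = 0.1164×0.8406 = 0.09785 mol/L.
C_A = C_{A0}e^(−k₁t) = 2.526 mol/L, so C_U = C_{A0}−C_A−C_D = 0.3162 mol/L; C_D/C_U = 0.309.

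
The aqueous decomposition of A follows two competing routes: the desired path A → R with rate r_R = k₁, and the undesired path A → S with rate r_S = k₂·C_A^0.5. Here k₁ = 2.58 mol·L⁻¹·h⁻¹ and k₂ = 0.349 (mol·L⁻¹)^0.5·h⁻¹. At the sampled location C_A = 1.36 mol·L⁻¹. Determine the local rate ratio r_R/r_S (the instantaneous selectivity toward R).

S_{R/S} = r_R/r_S = (k₁)/(k₂·C_A^0.5) = (k₁/k₂)·C_A^-0.5.
= (2.58) / (0.349×1.360^0.5) = 2.580/0.4070 = 6.34.
The undesired path is higher order in A, so low C_A (CSTR or dilute feed) favours R.

6.34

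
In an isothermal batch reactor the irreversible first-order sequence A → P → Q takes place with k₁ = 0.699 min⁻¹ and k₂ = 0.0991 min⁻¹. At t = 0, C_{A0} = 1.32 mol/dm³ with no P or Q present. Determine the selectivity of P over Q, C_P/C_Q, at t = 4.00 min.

The intermediate concentration in a first-order A→B→C sequence is C_P = k₁C_{A0}(e^(−k₁t) − e^(−k₂t))/(k₂−k₁).
e^(−k₁t) = e^(−0.699×4.00) = e^(−2.796) = 0.06105; e^(−k₂t) = e^(−0.3964) = 0.6727.
C_P = 0.699×1.32/(0.0991−0.699) × (0.06105−0.6727) = (-1.538)×(-0.6117) = 0.9408 mol/dm³.
C_A = C_{A0}e^(−k₁t) = 0.08059 mol/dm³, so C_Q = C_{A0}−C_A−C_P = 0.2986 mol/dm³; C_P/C_Q = 3.15.

3.15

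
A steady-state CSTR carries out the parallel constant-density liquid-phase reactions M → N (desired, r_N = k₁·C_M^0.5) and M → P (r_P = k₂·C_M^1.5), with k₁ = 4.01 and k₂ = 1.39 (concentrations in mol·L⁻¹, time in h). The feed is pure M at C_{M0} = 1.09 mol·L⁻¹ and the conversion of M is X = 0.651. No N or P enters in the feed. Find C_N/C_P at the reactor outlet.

Exit C_M = C_{M0}(1−X) = 1.09×0.349 = 0.3804 mol·L⁻¹.
A CSTR operates uniformly at the exit composition, giving r_N = 2.473 and r_P = 0.3261 (each k·C_M^n at C_M = 0.3804).
Overall selectivity = C_N/C_P = r_Nτ/(r_Pτ) = r_N/r_P = 7.58.

7.58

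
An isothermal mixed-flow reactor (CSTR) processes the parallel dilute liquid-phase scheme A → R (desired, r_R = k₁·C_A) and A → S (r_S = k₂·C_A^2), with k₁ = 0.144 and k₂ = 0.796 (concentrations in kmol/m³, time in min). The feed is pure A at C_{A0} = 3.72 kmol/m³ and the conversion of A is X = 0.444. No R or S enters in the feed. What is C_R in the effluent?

Exit C_A = C_{A0}(1−X) = 3.72×0.556 = 2.068 kmol/m³.
Rates in a CSTR are evaluated at the outlet concentration: r_R = 0.144×2.068 = 0.2978, r_S = 0.796×2.068^2 = 3.405.
Fraction of consumed A going to R: r_R/(r_R+r_S) = 0.08043.
C_R = 0.08043·C_{A0}·X = 0.08043×3.72×0.444 = 0.133 kmol/m³.

0.133 kmol/m³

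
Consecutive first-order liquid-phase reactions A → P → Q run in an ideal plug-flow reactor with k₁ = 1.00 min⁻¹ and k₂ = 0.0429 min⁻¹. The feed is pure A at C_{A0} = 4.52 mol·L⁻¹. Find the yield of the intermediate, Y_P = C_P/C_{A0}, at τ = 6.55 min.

The intermediate concentration in a first-order A→B→C sequence is C_P = k₁C_{A0}(e^(−k₁τ) − e^(−k₂τ))/(k₂−k₁).
e^(−k₁τ) = e^(−1.00×6.55) = e^(−6.550) = 0.001430; e^(−k₂τ) = e^(−0.2810) = 0.7550.
C_P = 1.00×4.52/(0.0429−1.00) × (0.001430−0.7550) = (-4.723)×(-0.7536) = 3.559 mol·L⁻¹.
Y_P = C_P/C_{A0} = 3.559/4.52 = 0.787.

0.787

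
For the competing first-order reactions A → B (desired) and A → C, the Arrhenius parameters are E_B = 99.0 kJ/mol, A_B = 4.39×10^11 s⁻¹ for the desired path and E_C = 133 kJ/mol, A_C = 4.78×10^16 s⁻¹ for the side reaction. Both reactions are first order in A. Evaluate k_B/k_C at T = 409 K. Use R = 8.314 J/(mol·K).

0.202

Since both paths have the same order in A, the concentration cancels and S_{B/C} = k_B/k_C = (A_B/A_C)·exp[(E_C−E_B)/(RT)].
(E_C−E_B)/(RT) = (133−99.0)×10³/(8.314×409) = 34000/3400 = 9.999.
k_B/k_C = (4.39×10^11/4.78×10^16)·exp(9.999) = 9.184×10^-6 × 21999 = 0.202.
Since E_B < E_C, lowering the temperature improves selectivity toward B.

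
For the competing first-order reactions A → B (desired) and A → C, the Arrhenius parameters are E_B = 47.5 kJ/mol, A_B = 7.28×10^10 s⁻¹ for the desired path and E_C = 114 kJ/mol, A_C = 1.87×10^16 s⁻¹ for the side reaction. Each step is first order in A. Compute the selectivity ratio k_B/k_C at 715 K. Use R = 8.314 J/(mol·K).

0.281

With equal orders, S_{B/C} = k_B/k_C = (A_B/A_C)·exp[(E_C−E_B)/(RT)].
(E_C−E_B)/(RT) = (114−47.5)×10³/(8.314×715) = 66500/5945 = 11.19.
k_B/k_C = (7.28×10^10/1.87×10^16)·exp(11.19) = 3.893×10^-6 × 72171 = 0.281.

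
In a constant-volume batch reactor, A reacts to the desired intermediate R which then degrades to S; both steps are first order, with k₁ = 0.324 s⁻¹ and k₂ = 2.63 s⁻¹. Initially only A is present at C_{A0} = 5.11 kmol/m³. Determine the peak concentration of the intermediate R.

0.469 kmol/m³

For a first-order series the maximum intermediate yield is C_{R,max}/C_{A0} = (k₁/k₂)^[k₂/(k₂−k₁)].
= (0.324/2.63)^(2.63/(2.63−0.324)) = (0.1232)^(1.141) = 0.09179.
C_{R,max} = 0.09179×5.11 = 0.469 kmol/m³.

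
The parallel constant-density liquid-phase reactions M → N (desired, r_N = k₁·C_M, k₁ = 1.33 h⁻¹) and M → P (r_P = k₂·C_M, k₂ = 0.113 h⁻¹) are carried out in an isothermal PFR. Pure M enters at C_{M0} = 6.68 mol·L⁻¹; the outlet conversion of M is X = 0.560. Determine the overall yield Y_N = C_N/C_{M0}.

0.516

C_M = C_{M0}(1−X) = 2.939 mol·L⁻¹.
Both paths are first order in M, so the instantaneous fraction to N is constant: dC_N/d(−C_M) = k₁/(k₁+k₂) = 0.9217.
C_N = 0.9217·(C_{M0}−C_M) = 0.9217×3.741 = 3.45 mol·L⁻¹.
Y_N = C_N/C_{M0} = 3.448/6.68 = 0.516.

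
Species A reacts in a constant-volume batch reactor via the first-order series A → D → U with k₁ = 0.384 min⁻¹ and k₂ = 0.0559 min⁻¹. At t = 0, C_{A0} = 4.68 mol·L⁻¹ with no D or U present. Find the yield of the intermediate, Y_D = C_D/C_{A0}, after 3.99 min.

0.684

For first-order series with pure A initially, C_D(t) = k₁C_{A0}/(k₂−k₁)·(e^(−k₁t) − e^(−k₂t)).
e^(−k₁t) = e^(−0.384×3.99) = e^(−1.532) = 0.2161; e^(−k₂t) = e^(−0.2230) = 0.8001.
C_D = 0.384×4.68/(0.0559−0.384) × (0.2161−0.8001) = (-5.477)×(-0.5840) = 3.199 mol·L⁻¹.
Y_D = C_D/C_{A0} = 3.199/4.68 = 0.684.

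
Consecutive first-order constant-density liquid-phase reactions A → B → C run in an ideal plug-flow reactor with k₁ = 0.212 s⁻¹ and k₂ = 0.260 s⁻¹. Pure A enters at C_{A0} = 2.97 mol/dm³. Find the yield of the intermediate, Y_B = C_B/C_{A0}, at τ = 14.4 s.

The intermediate concentration in a first-order A→B→C sequence is C_B = k₁C_{A0}(e^(−k₁τ) − e^(−k₂τ))/(k₂−k₁).
e^(−k₁τ) = e^(−0.212×14.4) = e^(−3.053) = 0.04723; e^(−k₂τ) = e^(−3.744) = 0.02366.
C_B = 0.212×2.97/(0.260−0.212) × (0.04723−0.02366) = 13.12×0.02357 = 0.3091 mol/dm³.
Y_B = C_B/C_{A0} = 0.3091/2.97 = 0.104.

0.104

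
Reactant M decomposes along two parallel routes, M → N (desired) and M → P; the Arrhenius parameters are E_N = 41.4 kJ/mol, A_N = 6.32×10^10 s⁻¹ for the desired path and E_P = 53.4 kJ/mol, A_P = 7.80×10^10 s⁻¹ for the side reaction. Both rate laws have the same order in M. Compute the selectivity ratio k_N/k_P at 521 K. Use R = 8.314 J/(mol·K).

k_N/k_P = (A_N/A_P)·exp[−(E_N−E_P)/(RT)] = (A_N/A_P)·exp[(E_P−E_N)/(RT)].
(E_P−E_N)/(RT) = (53.4−41.4)×10³/(8.314×521) = 12000/4332 = 2.770.
k_N/k_P = (6.32×10^10/7.80×10^10)·exp(2.770) = 0.8103 × 15.96 = 12.9.
Since E_N < E_P, lowering the temperature improves selectivity toward N.

12.9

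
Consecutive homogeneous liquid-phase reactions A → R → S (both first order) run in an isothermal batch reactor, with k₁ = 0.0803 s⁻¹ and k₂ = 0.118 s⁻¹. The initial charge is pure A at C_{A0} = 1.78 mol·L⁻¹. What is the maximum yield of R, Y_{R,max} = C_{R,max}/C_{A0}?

0.300

Evaluating C_R at t_opt = ln(k₂/k₁)/(k₂−k₁) gives C_{R,max}/C_{A0} = (k₁/k₂)^[k₂/(k₂−k₁)].
= (0.0803/0.118)^(0.118/(0.118−0.0803)) = (0.6805)^(3.130) = 0.2998.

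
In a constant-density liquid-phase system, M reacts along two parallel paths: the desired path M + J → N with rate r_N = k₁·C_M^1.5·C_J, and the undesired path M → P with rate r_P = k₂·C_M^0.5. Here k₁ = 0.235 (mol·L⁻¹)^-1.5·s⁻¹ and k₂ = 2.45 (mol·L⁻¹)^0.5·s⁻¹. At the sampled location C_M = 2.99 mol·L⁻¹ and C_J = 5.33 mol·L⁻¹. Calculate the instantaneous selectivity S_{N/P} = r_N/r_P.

1.53

S_{N/P} = r_N/r_P = (k₁·C_M^1.5·C_J)/(k₂·C_M^0.5) = (k₁/k₂)·C_M·C_J.
= (0.235×2.990^1.5×5.330) / (2.45×2.990^0.5) = 6.476/4.236 = 1.53.
Since the desired path is higher order in M, keeping C_M high (PFR or concentrated feed) favours N.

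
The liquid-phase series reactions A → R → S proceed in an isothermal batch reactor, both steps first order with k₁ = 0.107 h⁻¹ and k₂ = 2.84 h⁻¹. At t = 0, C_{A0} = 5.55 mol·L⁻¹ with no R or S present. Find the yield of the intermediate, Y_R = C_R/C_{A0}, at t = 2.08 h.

0.0312

For first-order series with pure A initially, C_R(t) = k₁C_{A0}/(k₂−k₁)·(e^(−k₁t) − e^(−k₂t)).
e^(−k₁t) = e^(−0.107×2.08) = e^(−0.2226) = 0.8005; e^(−k₂t) = e^(−5.907) = 0.002720.
C_R = 0.107×5.55/(2.84−0.107) × (0.8005−0.002720) = 0.2173×0.7977 = 0.1733 mol·L⁻¹.
Y_R = C_R/C_{A0} = 0.1733/5.55 = 0.0312.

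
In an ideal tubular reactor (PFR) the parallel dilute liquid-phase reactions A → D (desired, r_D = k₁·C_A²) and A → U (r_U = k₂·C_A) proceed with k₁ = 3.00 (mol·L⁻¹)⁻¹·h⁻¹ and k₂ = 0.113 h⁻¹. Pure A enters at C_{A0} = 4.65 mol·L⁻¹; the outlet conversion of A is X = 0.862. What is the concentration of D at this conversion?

C_A = C_{A0}(1−X) = 0.6417 mol·L⁻¹.
Along a PFR/batch, dC_U/dC_A = −r_U/(r_D+r_U) = −k₂/(k₂+k₁·C_A).
Integrating from C_{A0} to C_A: C_U = (0.113/3.00)·ln[(0.113+3.00·4.65)/(0.113+3.00·0.642)] = 0.03767·ln(14.06/2.038) = 0.07275 mol·L⁻¹.
Then C_D = (C_{A0}−C_A) − C_U = 4.008 − 0.07275 = 3.936 mol·L⁻¹.

3.94 mol·L⁻¹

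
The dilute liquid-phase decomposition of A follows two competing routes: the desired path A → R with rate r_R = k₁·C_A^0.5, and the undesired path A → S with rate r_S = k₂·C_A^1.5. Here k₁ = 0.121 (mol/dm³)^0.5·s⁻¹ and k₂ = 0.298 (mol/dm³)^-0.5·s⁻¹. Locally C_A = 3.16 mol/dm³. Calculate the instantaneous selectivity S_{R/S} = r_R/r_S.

S_{R/S} = r_R/r_S = (k₁·C_A^0.5)/(k₂·C_A^1.5) = (k₁/k₂)·C_A⁻¹.
= (0.121×3.160^0.5) / (0.298×3.160^1.5) = 0.2151/1.674 = 0.128.

0.128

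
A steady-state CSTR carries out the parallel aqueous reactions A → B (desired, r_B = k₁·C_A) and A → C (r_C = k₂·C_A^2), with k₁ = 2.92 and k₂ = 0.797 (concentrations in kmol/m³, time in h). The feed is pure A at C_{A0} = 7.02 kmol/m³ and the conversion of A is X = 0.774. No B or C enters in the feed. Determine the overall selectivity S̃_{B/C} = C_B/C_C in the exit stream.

2.31

Exit C_A = C_{A0}(1−X) = 7.02×0.226 = 1.587 kmol/m³.
Rates in a CSTR are evaluated at the outlet concentration: r_B = 2.92×1.587 = 4.633, r_C = 0.797×1.587^2 = 2.006.
Overall selectivity = C_B/C_C = r_Bτ/(r_Cτ) = r_B/r_C = 2.31.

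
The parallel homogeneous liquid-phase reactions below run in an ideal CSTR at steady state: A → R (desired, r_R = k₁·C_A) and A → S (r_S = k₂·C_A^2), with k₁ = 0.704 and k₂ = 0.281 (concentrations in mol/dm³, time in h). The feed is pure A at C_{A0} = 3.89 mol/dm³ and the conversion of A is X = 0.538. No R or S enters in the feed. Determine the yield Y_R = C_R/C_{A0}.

0.313

Exit C_A = C_{A0}(1−X) = 3.89×0.462 = 1.797 mol/dm³.
A CSTR operates uniformly at the exit composition, giving r_R = 1.265 and r_S = 0.9076 (each k·C_A^n at C_A = 1.797).
Fraction of consumed A going to R: r_R/(r_R+r_S) = 0.5823.
C_R = 0.5823·C_{A0}·X = 0.5823×3.89×0.538 = 1.22 mol/dm³; Y_R = C_R/C_{A0} = 0.313.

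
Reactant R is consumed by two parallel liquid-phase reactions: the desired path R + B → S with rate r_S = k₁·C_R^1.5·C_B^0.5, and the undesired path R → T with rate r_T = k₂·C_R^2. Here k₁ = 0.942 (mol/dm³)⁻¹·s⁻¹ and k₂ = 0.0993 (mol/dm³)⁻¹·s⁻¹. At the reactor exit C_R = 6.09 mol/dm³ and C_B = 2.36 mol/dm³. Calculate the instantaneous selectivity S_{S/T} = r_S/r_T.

S_{S/T} = r_S/r_T = (k₁·C_R^1.5·C_B^0.5)/(k₂·C_R^2) = (k₁/k₂)·C_R^-0.5·C_B^0.5.
= (0.942×6.090^1.5×2.360^0.5) / (0.0993×6.090^2) = 21.75/3.683 = 5.91.
The undesired path is higher order in R, so low C_R (CSTR or dilute feed) favours S.

5.91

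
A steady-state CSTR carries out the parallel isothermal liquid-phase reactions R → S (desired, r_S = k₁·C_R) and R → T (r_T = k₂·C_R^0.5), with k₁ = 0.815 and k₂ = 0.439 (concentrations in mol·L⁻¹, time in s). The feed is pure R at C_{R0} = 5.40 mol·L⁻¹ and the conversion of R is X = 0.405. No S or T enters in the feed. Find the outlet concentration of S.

1.68 mol·L⁻¹

Exit C_R = C_{R0}(1−X) = 5.40×0.595 = 3.213 mol·L⁻¹.
In a CSTR the entire volume is at exit conditions, so r_S = 0.815×3.213 = 2.619 and r_T = 0.439×3.213^0.5 = 0.7869.
Fraction of consumed R going to S: r_S/(r_S+r_T) = 0.7689.
C_S = 0.7689·C_{R0}·X = 0.7689×5.40×0.405 = 1.68 mol·L⁻¹.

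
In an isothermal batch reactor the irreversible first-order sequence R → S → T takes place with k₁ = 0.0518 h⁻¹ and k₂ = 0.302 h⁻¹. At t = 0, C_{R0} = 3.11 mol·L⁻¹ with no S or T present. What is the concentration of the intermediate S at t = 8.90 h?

0.362 mol·L⁻¹

Solving the coupled first-order balances gives C_S(t) = [k₁/(k₂−k₁)]·C_{R0}·(e^(−k₁t) − e^(−k₂t)).
e^(−k₁t) = e^(−0.0518×8.90) = e^(−0.4610) = 0.6306; e^(−k₂t) = e^(−2.688) = 0.06803.
C_S = 0.0518×3.11/(0.302−0.0518) × (0.6306−0.06803) = 0.6439×0.5626 = 0.3623 mol·L⁻¹.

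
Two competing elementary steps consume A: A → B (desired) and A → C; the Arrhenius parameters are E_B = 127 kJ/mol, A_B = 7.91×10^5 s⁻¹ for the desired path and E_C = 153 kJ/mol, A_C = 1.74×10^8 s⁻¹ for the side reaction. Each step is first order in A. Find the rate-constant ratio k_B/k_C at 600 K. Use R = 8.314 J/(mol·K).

0.834

With equal orders, S_{B/C} = k_B/k_C = (A_B/A_C)·exp[(E_C−E_B)/(RT)].
(E_C−E_B)/(RT) = (153−127)×10³/(8.314×600) = 26000/4988 = 5.212.
k_B/k_C = (7.91×10^5/1.74×10^8)·exp(5.212) = 0.004546 × 183.5 = 0.834.
Since E_B < E_C, lowering the temperature improves selectivity toward B.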